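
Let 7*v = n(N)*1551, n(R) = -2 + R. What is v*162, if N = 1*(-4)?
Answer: -1507572/7 ≈ -2.1537e+5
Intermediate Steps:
N = -4
v = -9306/7 (v = ((-2 - 4)*1551)/7 = (-6*1551)/7 = (⅐)*(-9306) = -9306/7 ≈ -1329.4)
v*162 = -9306/7*162 = -1507572/7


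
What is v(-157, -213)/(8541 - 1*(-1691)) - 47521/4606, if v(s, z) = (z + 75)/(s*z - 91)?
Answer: -176260148009/17084114600 ≈ -10.317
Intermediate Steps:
v(s, z) = (75 + z)/(-91 + s*z)
v(-157, -213)/(8541 - 1*(-1691)) - 47521/4606 = ((75 - 213)/(-91 - 157*(-213)))/(8541 - 1*(-1691)) - 47521/4606 = (-138/(-91 + 33441))/(8541 + 1691) - 47521*1/4606 = (-138/33350)/10232 - 47521/4606 = ((1/33350)*(-138))*(1/10232) - 47521/4606 = -3/725*1/10232 - 47521/4606 = -3/7418200 - 47521/4606 = -176260148009/17084114600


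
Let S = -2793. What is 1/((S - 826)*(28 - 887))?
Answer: 1/3108721 ≈ 3.2168e-7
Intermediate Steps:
1/((S - 826)*(28 - 887)) = 1/((-2793 - 826)*(28 - 887)) = 1/(-3619*(-859)) = 1/3108721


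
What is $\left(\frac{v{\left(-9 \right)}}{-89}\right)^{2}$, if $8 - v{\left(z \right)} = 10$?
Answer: $\frac{4}{7921} \approx 0.00050499$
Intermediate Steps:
$v{\left(z \right)} = -2$ ($v{\left(z \right)} = 8 - 10 = -2$)
$\left(\frac{v{\left(-9 \right)}}{-89}\right)^{2} = \left(- \frac{2}{-89}\right)^{2} = \left(\left(-2\right) \left(- \frac{1}{89}\right)\right)^{2} = \left(\frac{2}{89}\right)^{2} = \frac{4}{7921}$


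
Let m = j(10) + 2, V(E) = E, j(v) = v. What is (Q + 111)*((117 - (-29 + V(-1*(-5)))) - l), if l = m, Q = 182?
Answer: 37797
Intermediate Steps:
m = 12 (m = 10 + 2 = 12)
l = 12
(Q + 111)*((117 - (-29 + V(-1*(-5)))) - l) = (182 + 111)*((117 - (-29 - 1*(-5))) - 1*12) = 293*((117 - (-29 + 5)) - 12) = 293*((117 - 1*(-24)) - 12) = 293*((117 + 24) - 12) = 293*(141 - 12) = 293*129 = 37797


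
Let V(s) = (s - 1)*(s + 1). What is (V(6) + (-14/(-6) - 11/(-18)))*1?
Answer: 683/18 ≈ 37.944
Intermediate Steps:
V(s) = (1 + s)*(-1 + s) (V(s) = (-1 + s)*(1 + s) = (1 + s)*(-1 + s))
(V(6) + (-14/(-6) - 11/(-18)))*1 = ((-1 + 6²) + (-14/(-6) - 11/(-18)))*1 = ((-1 + 36) + (-14*(-⅙) - 11*(-1/18)))*1 = (35 + (7/3 + 11/18))*1 = (35 + 53/18)*1 = (683/18)*1 = 683/18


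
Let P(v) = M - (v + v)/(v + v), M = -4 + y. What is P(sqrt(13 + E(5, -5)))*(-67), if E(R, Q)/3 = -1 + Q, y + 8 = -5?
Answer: 1206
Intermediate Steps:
y = -13 (y = -8 - 5 = -13)
M = -17 (M = -4 - 13 = -17)
E(R, Q) = -3 + 3*Q (E(R, Q) = 3*(-1 + Q) = -3 + 3*Q)
P(v) = -18 (P(v) = -17 - (v + v)/(v + v) = -17 - 2*v/(2*v) = -17 - 2*v*1/(2*v) = -17 - 1*1 = -17 - 1 = -18)
P(sqrt(13 + E(5, -5)))*(-67) = -18*(-67) = 1206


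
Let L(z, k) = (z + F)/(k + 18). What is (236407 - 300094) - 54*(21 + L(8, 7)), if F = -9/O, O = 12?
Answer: -3241833/50 ≈ -64837.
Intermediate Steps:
F = -3/4 (F = -9/12 = -9*1/12 = -3/4 ≈ -0.75000)
L(z, k) = (-3/4 + z)/(18 + k) (L(z, k) = (z - 3/4)/(k + 18) = (-3/4 + z)/(18 + k))
(236407 - 300094) - 54*(21 + L(8, 7)) = (236407 - 300094) - 54*(21 + (-3/4 + 8)/(18 + 7)) = -63687 - 54*(21 + (29/4)/25) = -63687 - 54*(21 + (1/25)*(29/4)) = -63687 - 54*(21 + 29/100) = -63687 - 54*2129/100 = -63687 - 57483/50 = -3241833/50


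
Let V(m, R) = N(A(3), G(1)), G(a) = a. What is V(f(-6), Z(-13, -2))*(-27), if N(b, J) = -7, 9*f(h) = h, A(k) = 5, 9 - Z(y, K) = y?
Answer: 189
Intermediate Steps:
Z(y, K) = 9 - y
f(h) = h/9
V(m, R) = -7
V(f(-6), Z(-13, -2))*(-27) = -7*(-27) = 189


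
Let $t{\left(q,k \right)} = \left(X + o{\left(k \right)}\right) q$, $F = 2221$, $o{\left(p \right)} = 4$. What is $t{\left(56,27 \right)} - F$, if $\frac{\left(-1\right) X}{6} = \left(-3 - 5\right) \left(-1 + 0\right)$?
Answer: $-4685$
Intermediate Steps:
$X = -48$ ($X = - 6 \left(-3 - 5\right) \left(-1 + 0\right) = - 6 \left(\left(-8\right) \left(-1\right)\right) = \left(-6\right) 8 = -48$)
$t{\left(q,k \right)} = - 44 q$ ($t{\left(q,k \right)} = \left(-48 + 4\right) q = - 44 q$)
$t{\left(56,27 \right)} - F = \left(-44\right) 56 - 2221 = -2464 - 2221 = -4685$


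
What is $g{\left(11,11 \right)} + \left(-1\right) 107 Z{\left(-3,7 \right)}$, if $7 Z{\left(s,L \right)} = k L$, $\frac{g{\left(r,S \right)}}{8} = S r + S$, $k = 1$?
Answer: $949$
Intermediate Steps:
$g{\left(r,S \right)} = 8 S + 8 S r$ ($g{\left(r,S \right)} = 8 \left(S r + S\right) = 8 \left(S + S r\right) = 8 S + 8 S r$)
$Z{\left(s,L \right)} = \frac{L}{7}$ ($Z{\left(s,L \right)} = \frac{1 L}{7} = \frac{L}{7}$)
$g{\left(11,11 \right)} + \left(-1\right) 107 Z{\left(-3,7 \right)} = 8 \cdot 11 \left(1 + 11\right) + \left(-1\right) 107 \cdot \frac{1}{7} \cdot 7 = 8 \cdot 11 \cdot 12 - 107 = 1056 - 107 = 949$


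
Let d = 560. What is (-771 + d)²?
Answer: 44521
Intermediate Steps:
(-771 + d)² = (-771 + 560)² = (-211)² = 44521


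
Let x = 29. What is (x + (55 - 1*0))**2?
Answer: 7056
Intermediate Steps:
(x + (55 - 1*0))**2 = (29 + (55 - 1*0))**2 = (29 + (55 + 0))**2 = (29 + 55)**2 = 84**2 = 7056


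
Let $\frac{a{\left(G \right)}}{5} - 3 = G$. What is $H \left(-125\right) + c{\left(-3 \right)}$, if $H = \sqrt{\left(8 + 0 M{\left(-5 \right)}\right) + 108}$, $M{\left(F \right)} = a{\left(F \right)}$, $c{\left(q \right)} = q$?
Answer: $-3 - 250 \sqrt{29} \approx -1349.3$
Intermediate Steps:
$a{\left(G \right)} = 15 + 5 G$
$M{\left(F \right)} = 15 + 5 F$
$H = 2 \sqrt{29}$ ($H = \sqrt{\left(8 + 0 \left(15 + 5 \left(-5\right)\right)\right) + 108} = \sqrt{\left(8 + 0 \left(15 - 25\right)\right) + 108} = \sqrt{\left(8 + 0 \left(-10\right)\right) + 108} = \sqrt{\left(8 + 0\right) + 108} = \sqrt{8 + 108} = \sqrt{116} = 2 \sqrt{29} \approx 10.77$)
$H \left(-125\right) + c{\left(-3 \right)} = 2 \sqrt{29} \left(-125\right) - 3 = - 250 \sqrt{29} - 3 = -3 - 250 \sqrt{29}$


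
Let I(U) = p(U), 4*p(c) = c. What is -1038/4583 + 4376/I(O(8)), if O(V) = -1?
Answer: -80221870/4583 ≈ -17504.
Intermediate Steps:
p(c) = c/4
I(U) = U/4
-1038/4583 + 4376/I(O(8)) = -1038/4583 + 4376/(((1/4)*(-1))) = -1038*1/4583 + 4376/(-1/4) = -1038/4583 + 4376*(-4) = -1038/4583 - 17504 = -80221870/4583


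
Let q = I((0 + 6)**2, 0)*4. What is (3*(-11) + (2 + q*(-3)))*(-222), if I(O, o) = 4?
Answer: 17538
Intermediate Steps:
q = 16 (q = 4*4 = 16)
(3*(-11) + (2 + q*(-3)))*(-222) = (3*(-11) + (2 + 16*(-3)))*(-222) = (-33 + (2 - 48))*(-222) = (-33 - 46)*(-222) = -79*(-222) = 17538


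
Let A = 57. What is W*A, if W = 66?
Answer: 3762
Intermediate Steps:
W*A = 66*57 = 3762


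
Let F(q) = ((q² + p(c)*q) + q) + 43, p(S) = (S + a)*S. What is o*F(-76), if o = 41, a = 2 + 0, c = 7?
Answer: 39155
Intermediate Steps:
a = 2
p(S) = S*(2 + S) (p(S) = (S + 2)*S = (2 + S)*S = S*(2 + S))
F(q) = 43 + q² + 64*q (F(q) = ((q² + (7*(2 + 7))*q) + q) + 43 = ((q² + (7*9)*q) + q) + 43 = ((q² + 63*q) + q) + 43 = (q² + 64*q) + 43 = 43 + q² + 64*q)
o*F(-76) = 41*(43 + (-76)² + 64*(-76)) = 41*(43 + 5776 - 4864) = 41*955 = 39155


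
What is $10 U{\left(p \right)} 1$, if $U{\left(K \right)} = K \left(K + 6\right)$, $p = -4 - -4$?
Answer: $0$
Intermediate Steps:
$p = 0$ ($p = -4 + 4 = 0$)
$U{\left(K \right)} = K \left(6 + K\right)$
$10 U{\left(p \right)} 1 = 10 \cdot 0 \left(6 + 0\right) 1 = 10 \cdot 0 \cdot 6 \cdot 1 = 10 \cdot 0 \cdot 1 = 0 \cdot 1 = 0$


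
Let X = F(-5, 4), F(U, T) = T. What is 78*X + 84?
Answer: 396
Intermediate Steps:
X = 4
78*X + 84 = 78*4 + 84 = 312 + 84 = 396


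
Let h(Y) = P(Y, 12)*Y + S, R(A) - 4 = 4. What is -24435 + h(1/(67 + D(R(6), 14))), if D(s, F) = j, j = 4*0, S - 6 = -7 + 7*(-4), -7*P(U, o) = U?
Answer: -768732273/31423 ≈ -24464.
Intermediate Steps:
R(A) = 8 (R(A) = 4 + 4 = 8)
P(U, o) = -U/7
S = -29 (S = 6 + (-7 + 7*(-4)) = 6 + (-7 - 28) = 6 - 35 = -29)
j = 0
D(s, F) = 0
h(Y) = -29 - Y²/7 (h(Y) = (-Y/7)*Y - 29 = -Y²/7 - 29 = -29 - Y²/7)
-24435 + h(1/(67 + D(R(6), 14))) = -24435 + (-29 - 1/(7*(67 + 0)²)) = -24435 + (-29 - (1/67)²/7) = -24435 + (-29 - ⅐*1/4489) = -24435 + (-29 - 1/31423) = -24435 - 911268/31423 = -768732273/31423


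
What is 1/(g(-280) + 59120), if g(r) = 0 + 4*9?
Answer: 1/59156 ≈ 1.6904e-5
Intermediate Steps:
g(r) = 36 (g(r) = 0 + 36 = 36)
1/(g(-280) + 59120) = 1/(36 + 59120) = 1/59156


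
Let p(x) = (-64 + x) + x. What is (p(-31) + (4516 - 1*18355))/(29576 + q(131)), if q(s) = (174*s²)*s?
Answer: -2793/78239482 ≈ -3.5698e-5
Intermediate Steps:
p(x) = -64 + 2*x
q(s) = 174*s³
(p(-31) + (4516 - 1*18355))/(29576 + q(131)) = ((-64 + 2*(-31)) + (4516 - 1*18355))/(29576 + 174*131³) = ((-64 - 62) + (4516 - 18355))/(29576 + 174*2248091) = (-126 - 13839)/(29576 + 391167834) = -13965/391197410 = -13965*1/391197410 = -2793/78239482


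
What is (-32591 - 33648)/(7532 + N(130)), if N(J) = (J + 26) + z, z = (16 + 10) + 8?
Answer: -66239/7722 ≈ -8.5780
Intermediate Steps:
z = 34 (z = 26 + 8 = 34)
N(J) = 60 + J (N(J) = (J + 26) + 34 = (26 + J) + 34 = 60 + J)
(-32591 - 33648)/(7532 + N(130)) = (-32591 - 33648)/(7532 + (60 + 130)) = -66239/(7532 + 190) = -66239/7722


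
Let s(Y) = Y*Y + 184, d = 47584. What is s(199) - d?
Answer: -7799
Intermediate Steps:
s(Y) = 184 + Y² (s(Y) = Y² + 184 = 184 + Y²)
s(199) - d = (184 + 199²) - 1*47584 = (184 + 39601) - 47584 = 39785 - 47584 = -7799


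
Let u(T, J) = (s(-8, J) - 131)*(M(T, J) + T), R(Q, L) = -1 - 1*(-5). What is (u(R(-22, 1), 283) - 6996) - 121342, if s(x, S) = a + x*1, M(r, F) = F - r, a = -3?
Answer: -168524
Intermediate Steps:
R(Q, L) = 4 (R(Q, L) = -1 + 5 = 4)
s(x, S) = -3 + x (s(x, S) = -3 + x*1 = -3 + x)
u(T, J) = -142*J (u(T, J) = ((-3 - 8) - 131)*((J - T) + T) = (-11 - 131)*J = -142*J)
(u(R(-22, 1), 283) - 6996) - 121342 = (-142*283 - 6996) - 121342 = (-40186 - 6996) - 121342 = -47182 - 121342 = -168524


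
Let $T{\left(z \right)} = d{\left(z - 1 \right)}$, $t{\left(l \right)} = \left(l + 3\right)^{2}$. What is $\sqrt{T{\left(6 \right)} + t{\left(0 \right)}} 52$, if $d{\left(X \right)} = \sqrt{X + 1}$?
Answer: $52 \sqrt{9 + \sqrt{6}} \approx 175.95$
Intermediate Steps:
$t{\left(l \right)} = \left(3 + l\right)^{2}$
$d{\left(X \right)} = \sqrt{1 + X}$
$T{\left(z \right)} = \sqrt{z}$ ($T{\left(z \right)} = \sqrt{1 + \left(z - 1\right)} = \sqrt{1 + \left(-1 + z\right)} = \sqrt{z}$)
$\sqrt{T{\left(6 \right)} + t{\left(0 \right)}} 52 = \sqrt{\sqrt{6} + \left(3 + 0\right)^{2}} \cdot 52 = \sqrt{\sqrt{6} + 3^{2}} \cdot 52 = \sqrt{\sqrt{6} + 9} \cdot 52 = \sqrt{9 + \sqrt{6}} \cdot 52 = 52 \sqrt{9 + \sqrt{6}}$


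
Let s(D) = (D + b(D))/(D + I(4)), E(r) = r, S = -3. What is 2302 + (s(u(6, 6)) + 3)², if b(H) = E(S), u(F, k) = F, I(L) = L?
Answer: 231289/100 ≈ 2312.9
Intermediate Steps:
b(H) = -3
s(D) = (-3 + D)/(4 + D) (s(D) = (D - 3)/(D + 4) = (-3 + D)/(4 + D))
2302 + (s(u(6, 6)) + 3)² = 2302 + ((-3 + 6)/(4 + 6) + 3)² = 2302 + (3/10 + 3)² = 2302 + (33/10)² = 2302 + 1089/100 = 231289/100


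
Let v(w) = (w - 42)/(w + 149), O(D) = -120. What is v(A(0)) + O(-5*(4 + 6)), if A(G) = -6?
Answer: -17208/143 ≈ -120.34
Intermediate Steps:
v(w) = (-42 + w)/(149 + w)
v(A(0)) + O(-5*(4 + 6)) = (-42 - 6)/(149 - 6) - 120 = -48/143 - 120 = -17208/143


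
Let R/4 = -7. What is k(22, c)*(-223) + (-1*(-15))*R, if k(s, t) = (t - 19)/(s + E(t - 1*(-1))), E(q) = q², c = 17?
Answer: -72437/173 ≈ -418.71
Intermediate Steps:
R = -28 (R = 4*(-7) = -28)
k(s, t) = (-19 + t)/(s + (1 + t)²) (k(s, t) = (t - 19)/(s + (t - 1*(-1))²) = (-19 + t)/(s + (t + 1)²) = (-19 + t)/(s + (1 + t)²))
k(22, c)*(-223) + (-1*(-15))*R = ((-19 + 17)/(22 + (1 + 17)²))*(-223) - 1*(-15)*(-28) = (-2/(22 + 18²))*(-223) + 15*(-28) = (-2/(22 + 324))*(-223) - 420 = (-2/346)*(-223) - 420 = ((1/346)*(-2))*(-223) - 420 = -1/173*(-223) - 420 = 223/173 - 420 = -72437/173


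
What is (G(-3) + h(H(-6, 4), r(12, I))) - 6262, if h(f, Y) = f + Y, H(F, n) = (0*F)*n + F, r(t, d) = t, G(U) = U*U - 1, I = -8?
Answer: -6248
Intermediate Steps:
G(U) = -1 + U² (G(U) = U² - 1 = -1 + U²)
H(F, n) = F (H(F, n) = 0*n + F = 0 + F = F)
h(f, Y) = Y + f
(G(-3) + h(H(-6, 4), r(12, I))) - 6262 = ((-1 + (-3)²) + (12 - 6)) - 6262 = ((-1 + 9) + 6) - 6262 = (8 + 6) - 6262 = 14 - 6262 = -6248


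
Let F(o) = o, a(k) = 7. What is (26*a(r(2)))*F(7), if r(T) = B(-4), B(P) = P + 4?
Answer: 1274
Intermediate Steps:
B(P) = 4 + P
r(T) = 0 (r(T) = 4 - 4 = 0)
(26*a(r(2)))*F(7) = (26*7)*7 = 182*7 = 1274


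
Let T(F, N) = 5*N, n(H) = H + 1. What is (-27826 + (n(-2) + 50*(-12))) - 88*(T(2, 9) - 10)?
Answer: -31507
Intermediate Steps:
n(H) = 1 + H
(-27826 + (n(-2) + 50*(-12))) - 88*(T(2, 9) - 10) = (-27826 + ((1 - 2) + 50*(-12))) - 88*(5*9 - 10) = (-27826 + (-1 - 600)) - 88*(45 - 10) = (-27826 - 601) - 88*35 = -28427 - 3080 = -31507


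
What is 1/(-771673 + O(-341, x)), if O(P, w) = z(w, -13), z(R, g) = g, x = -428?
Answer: -1/771686 ≈ -1.2959e-6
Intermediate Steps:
O(P, w) = -13
1/(-771673 + O(-341, x)) = 1/(-771673 - 13) = 1/(-771686) = -1/771686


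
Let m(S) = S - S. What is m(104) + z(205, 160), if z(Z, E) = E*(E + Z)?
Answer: 58400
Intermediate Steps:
m(S) = 0
m(104) + z(205, 160) = 0 + 160*(160 + 205) = 0 + 160*365 = 0 + 58400 = 58400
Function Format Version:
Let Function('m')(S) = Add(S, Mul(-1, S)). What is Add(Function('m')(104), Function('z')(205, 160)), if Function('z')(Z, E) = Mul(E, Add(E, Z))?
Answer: 58400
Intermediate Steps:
Function('m')(S) = 0
Add(Function('m')(104), Function('z')(205, 160)) = Add(0, Mul(160, Add(160, 205))) = Add(0, Mul(160, 365)) = Add(0, 58400) = 58400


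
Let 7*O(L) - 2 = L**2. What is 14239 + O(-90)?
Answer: 107775/7 ≈ 15396.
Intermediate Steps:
O(L) = 2/7 + L**2/7
14239 + O(-90) = 14239 + (2/7 + (1/7)*(-90)**2) = 14239 + (2/7 + (1/7)*8100) = 14239 + (2/7 + 8100/7) = 14239 + 8102/7 = 107775/7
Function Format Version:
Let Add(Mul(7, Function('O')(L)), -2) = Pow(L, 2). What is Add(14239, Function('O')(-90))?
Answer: Rational(107775, 7) ≈ 15396.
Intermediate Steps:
Function('O')(L) = Add(Rational(2, 7), Mul(Rational(1, 7), Pow(L, 2)))
Add(14239, Function('O')(-90)) = Add(14239, Add(Rational(2, 7), Mul(Rational(1, 7), Pow(-90, 2)))) = Add(14239, Add(Rational(2, 7), Mul(Rational(1, 7), 8100))) = Add(14239, Add(Rational(2, 7), Rational(8100, 7))) = Add(14239, Rational(8102, 7)) = Rational(107775, 7)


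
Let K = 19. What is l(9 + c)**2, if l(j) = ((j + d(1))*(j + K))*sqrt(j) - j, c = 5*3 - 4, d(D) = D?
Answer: 13415620 - 65520*sqrt(5) ≈ 1.3269e+7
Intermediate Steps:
c = 11 (c = 15 - 4 = 11)
l(j) = -j + sqrt(j)*(1 + j)*(19 + j) (l(j) = ((j + 1)*(j + 19))*sqrt(j) - j = ((1 + j)*(19 + j))*sqrt(j) - j = sqrt(j)*(1 + j)*(19 + j) - j = -j + sqrt(j)*(1 + j)*(19 + j))
l(9 + c)**2 = ((9 + 11)**(5/2) - (9 + 11) + 19*sqrt(9 + 11) + 20*(9 + 11)**(3/2))**2 = (20**(5/2) - 1*20 + 19*sqrt(20) + 20*20**(3/2))**2 = (800*sqrt(5) - 20 + 19*(2*sqrt(5)) + 20*(40*sqrt(5)))**2 = (800*sqrt(5) - 20 + 38*sqrt(5) + 800*sqrt(5))**2 = (-20 + 1638*sqrt(5))**2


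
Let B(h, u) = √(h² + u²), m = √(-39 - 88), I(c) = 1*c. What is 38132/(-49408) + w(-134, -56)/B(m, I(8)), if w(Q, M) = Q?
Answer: -9533/12352 + 134*I*√7/21 ≈ -0.77178 + 16.882*I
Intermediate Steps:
I(c) = c
m = I*√127 (m = √(-127) = I*√127 ≈ 11.269*I)
38132/(-49408) + w(-134, -56)/B(m, I(8)) = 38132/(-49408) - 134/√((I*√127)² + 8²) = 38132*(-1/49408) - 134/√(-127 + 64) = -9533/12352 - 134*(-I*√7/21) = -9533/12352 - (-134)*I*√7/21 = -9533/12352 + 134*I*√7/21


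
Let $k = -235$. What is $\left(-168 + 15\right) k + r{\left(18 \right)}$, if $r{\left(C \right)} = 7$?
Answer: $35962$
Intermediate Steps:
$\left(-168 + 15\right) k + r{\left(18 \right)} = \left(-168 + 15\right) \left(-235\right) + 7 = \left(-153\right) \left(-235\right) + 7 = 35955 + 7 = 35962$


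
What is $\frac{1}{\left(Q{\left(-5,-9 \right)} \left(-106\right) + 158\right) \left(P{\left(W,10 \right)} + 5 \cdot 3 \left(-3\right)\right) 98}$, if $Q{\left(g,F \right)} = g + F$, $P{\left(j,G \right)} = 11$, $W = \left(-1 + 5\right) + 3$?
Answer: $- \frac{1}{5471144} \approx -1.8278 \cdot 10^{-7}$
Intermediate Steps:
$W = 7$ ($W = 4 + 3 = 7$)
$Q{\left(g,F \right)} = F + g$
$\frac{1}{\left(Q{\left(-5,-9 \right)} \left(-106\right) + 158\right) \left(P{\left(W,10 \right)} + 5 \cdot 3 \left(-3\right)\right) 98} = \frac{1}{\left(\left(-9 - 5\right) \left(-106\right) + 158\right) \left(11 + 5 \cdot 3 \left(-3\right)\right) 98} = \frac{1}{\left(\left(-14\right) \left(-106\right) + 158\right) \left(11 + 15 \left(-3\right)\right) 98} = \frac{1}{\left(1484 + 158\right) \left(11 - 45\right) 98} = \frac{1}{1642 \left(\left(-34\right) 98\right)} = \frac{1}{1642 \left(-3332\right)} = \frac{1}{1642} \left(- \frac{1}{3332}\right) = - \frac{1}{5471144}$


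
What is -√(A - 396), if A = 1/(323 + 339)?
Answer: -I*√173543962/662 ≈ -19.9*I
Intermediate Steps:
A = 1/662 ≈ 0.0015106
-√(A - 396) = -√(1/662 - 396) = -√(-262151/662) = -I*√173543962/662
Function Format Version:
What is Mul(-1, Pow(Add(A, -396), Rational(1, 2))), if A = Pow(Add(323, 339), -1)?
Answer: Mul(Rational(-1, 662), I, Pow(173543962, Rational(1, 2))) ≈ Mul(-19.900, I)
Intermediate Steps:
A = Rational(1, 662) (A = Pow(662, -1) = Rational(1, 662) ≈ 0.0015106)
Mul(-1, Pow(Add(A, -396), Rational(1, 2))) = Mul(-1, Pow(Add(Rational(1, 662), -396), Rational(1, 2))) = Mul(-1, Pow(Rational(-262151, 662), Rational(1, 2))) = Mul(-1, Mul(Rational(1, 662), I, Pow(173543962, Rational(1, 2)))) = Mul(Rational(-1, 662), I, Pow(173543962, Rational(1, 2)))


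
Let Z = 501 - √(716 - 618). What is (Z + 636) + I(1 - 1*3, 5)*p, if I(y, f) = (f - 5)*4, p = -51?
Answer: 1137 - 7*√2 ≈ 1127.1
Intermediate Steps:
I(y, f) = -20 + 4*f (I(y, f) = (-5 + f)*4 = -20 + 4*f)
Z = 501 - 7*√2 (Z = 501 - √98 = 501 - 7*√2 ≈ 491.10)
(Z + 636) + I(1 - 1*3, 5)*p = ((501 - 7*√2) + 636) + (-20 + 4*5)*(-51) = (1137 - 7*√2) + (-20 + 20)*(-51) = (1137 - 7*√2) + 0*(-51) = (1137 - 7*√2) + 0 = 1137 - 7*√2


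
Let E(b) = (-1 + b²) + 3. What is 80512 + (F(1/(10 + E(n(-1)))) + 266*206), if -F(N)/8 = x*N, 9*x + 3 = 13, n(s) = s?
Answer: 15830956/117 ≈ 1.3531e+5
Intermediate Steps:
E(b) = 2 + b²
x = 10/9 (x = -⅓ + (⅑)*13 = -⅓ + 13/9 = 10/9 ≈ 1.1111)
F(N) = -80*N/9
80512 + (F(1/(10 + E(n(-1)))) + 266*206) = 80512 + (-80/(9*(10 + (2 + (-1)²))) + 266*206) = 80512 + (-80/(9*(10 + (2 + 1))) + 54796) = 80512 + (-80/(9*(10 + 3)) + 54796) = 80512 + (-80/9/13 + 54796) = 80512 + (-80/9*1/13 + 54796) = 80512 + (-80/117 + 54796) = 80512 + 6411052/117 = 15830956/117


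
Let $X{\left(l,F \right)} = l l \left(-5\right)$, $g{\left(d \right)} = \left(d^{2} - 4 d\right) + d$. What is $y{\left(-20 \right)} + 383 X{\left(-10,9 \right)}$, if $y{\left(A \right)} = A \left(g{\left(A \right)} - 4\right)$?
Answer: $-200620$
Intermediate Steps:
$g{\left(d \right)} = d^{2} - 3 d$
$X{\left(l,F \right)} = - 5 l^{2}$ ($X{\left(l,F \right)} = l^{2} \left(-5\right) = - 5 l^{2}$)
$y{\left(A \right)} = A \left(-4 + A \left(-3 + A\right)\right)$ ($y{\left(A \right)} = A \left(A \left(-3 + A\right) - 4\right) = A \left(-4 + A \left(-3 + A\right)\right)$)
$y{\left(-20 \right)} + 383 X{\left(-10,9 \right)} = - 20 \left(-4 - 20 \left(-3 - 20\right)\right) + 383 \left(- 5 \left(-10\right)^{2}\right) = - 20 \left(-4 - -460\right) + 383 \left(\left(-5\right) 100\right) = - 20 \left(-4 + 460\right) + 383 \left(-500\right) = \left(-20\right) 456 - 191500 = -9120 - 191500 = -200620$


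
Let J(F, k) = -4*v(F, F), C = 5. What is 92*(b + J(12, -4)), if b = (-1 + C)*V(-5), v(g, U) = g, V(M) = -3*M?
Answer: 1104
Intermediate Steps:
J(F, k) = -4*F
b = 60 (b = (-1 + 5)*(-3*(-5)) = 4*15 = 60)
92*(b + J(12, -4)) = 92*(60 - 4*12) = 92*(60 - 48) = 92*12 = 1104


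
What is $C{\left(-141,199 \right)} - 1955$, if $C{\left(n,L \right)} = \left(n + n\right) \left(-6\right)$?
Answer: $-263$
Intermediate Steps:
$C{\left(n,L \right)} = - 12 n$ ($C{\left(n,L \right)} = 2 n \left(-6\right) = - 12 n$)
$C{\left(-141,199 \right)} - 1955 = \left(-12\right) \left(-141\right) - 1955 = 1692 - 1955 = -263$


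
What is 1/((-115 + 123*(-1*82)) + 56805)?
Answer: 1/46604 ≈ 2.1457e-5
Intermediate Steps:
1/((-115 + 123*(-1*82)) + 56805) = 1/((-115 + 123*(-82)) + 56805) = 1/((-115 - 10086) + 56805) = 1/(-10201 + 56805) = 1/46604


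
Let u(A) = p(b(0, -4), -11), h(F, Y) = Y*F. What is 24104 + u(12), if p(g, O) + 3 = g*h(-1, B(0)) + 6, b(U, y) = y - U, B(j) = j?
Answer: 24107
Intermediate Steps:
h(F, Y) = F*Y
p(g, O) = 3 (p(g, O) = -3 + (g*(-1*0) + 6) = -3 + (g*0 + 6) = -3 + (0 + 6) = -3 + 6 = 3)
u(A) = 3
24104 + u(12) = 24104 + 3 = 24107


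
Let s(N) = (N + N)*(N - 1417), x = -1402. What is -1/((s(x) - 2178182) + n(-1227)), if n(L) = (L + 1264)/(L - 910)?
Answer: -2137/12237090241 ≈ -1.7463e-7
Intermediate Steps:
n(L) = (1264 + L)/(-910 + L)
s(N) = 2*N*(-1417 + N) (s(N) = (2*N)*(-1417 + N) = 2*N*(-1417 + N))
-1/((s(x) - 2178182) + n(-1227)) = -1/((2*(-1402)*(-1417 - 1402) - 2178182) + (1264 - 1227)/(-910 - 1227)) = -1/((2*(-1402)*(-2819) - 2178182) + 37/(-2137)) = -1/((7904476 - 2178182) - 1/2137*37) = -1/(5726294 - 37/2137) = -1/12237090241/2137 = -1*2137/12237090241 = -2137/12237090241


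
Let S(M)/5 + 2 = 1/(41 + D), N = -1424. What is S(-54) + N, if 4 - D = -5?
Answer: -14339/10 ≈ -1433.9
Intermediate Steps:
D = 9 (D = 4 - 1*(-5) = 4 + 5 = 9)
S(M) = -99/10 (S(M) = -10 + 5/(41 + 9) = -10 + 5/50 = -10 + 5*(1/50) = -10 + 1/10 = -99/10)
S(-54) + N = -99/10 - 1424 = -14339/10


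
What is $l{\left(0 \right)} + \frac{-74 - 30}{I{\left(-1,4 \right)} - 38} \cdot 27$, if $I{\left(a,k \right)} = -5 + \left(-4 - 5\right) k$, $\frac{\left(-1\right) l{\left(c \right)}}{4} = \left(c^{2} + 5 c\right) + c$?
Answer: $\frac{2808}{79} \approx 35.544$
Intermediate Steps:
$l{\left(c \right)} = - 24 c - 4 c^{2}$ ($l{\left(c \right)} = - 4 \left(\left(c^{2} + 5 c\right) + c\right) = - 4 \left(c^{2} + 6 c\right) = - 24 c - 4 c^{2}$)
$I{\left(a,k \right)} = -5 - 9 k$
$l{\left(0 \right)} + \frac{-74 - 30}{I{\left(-1,4 \right)} - 38} \cdot 27 = \left(-4\right) 0 \left(6 + 0\right) + \frac{-74 - 30}{\left(-5 - 36\right) - 38} \cdot 27 = \left(-4\right) 0 \cdot 6 + - \frac{104}{\left(-5 - 36\right) - 38} \cdot 27 = 0 + - \frac{104}{-41 - 38} \cdot 27 = 0 + - \frac{104}{-79} \cdot 27 = 0 + \left(-104\right) \left(- \frac{1}{79}\right) 27 = 0 + \frac{104}{79} \cdot 27 = 0 + \frac{2808}{79} = \frac{2808}{79}$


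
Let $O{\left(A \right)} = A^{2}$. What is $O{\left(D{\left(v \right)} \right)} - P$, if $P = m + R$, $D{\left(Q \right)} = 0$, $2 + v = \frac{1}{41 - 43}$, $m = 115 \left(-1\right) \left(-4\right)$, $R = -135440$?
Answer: $134980$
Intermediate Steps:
$m = 460$ ($m = \left(-115\right) \left(-4\right) = 460$)
$v = - \frac{5}{2}$ ($v = -2 + \frac{1}{41 - 43} = -2 + \frac{1}{-2} = -2 - \frac{1}{2} = - \frac{5}{2} \approx -2.5$)
$P = -134980$ ($P = 460 - 135440 = -134980$)
$O{\left(D{\left(v \right)} \right)} - P = 0^{2} - -134980 = 0 + 134980 = 134980$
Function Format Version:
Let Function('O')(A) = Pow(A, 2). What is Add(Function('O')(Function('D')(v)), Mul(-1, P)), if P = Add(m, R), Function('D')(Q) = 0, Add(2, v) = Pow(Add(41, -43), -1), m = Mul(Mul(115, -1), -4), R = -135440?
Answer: 134980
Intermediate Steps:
m = 460 (m = Mul(-115, -4) = 460)
v = Rational(-5, 2) (v = Add(-2, Pow(Add(41, -43), -1)) = Add(-2, Pow(-2, -1)) = Add(-2, Rational(-1, 2)) = Rational(-5, 2) ≈ -2.5000)
P = -134980 (P = Add(460, -135440) = -134980)
Add(Function('O')(Function('D')(v)), Mul(-1, P)) = Add(Pow(0, 2), Mul(-1, -134980)) = Add(0, 134980) = 134980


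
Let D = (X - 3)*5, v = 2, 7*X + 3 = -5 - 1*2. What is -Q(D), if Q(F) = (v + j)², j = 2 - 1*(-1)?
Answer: -25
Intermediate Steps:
X = -10/7 (X = -3/7 + (-5 - 1*2)/7 = -3/7 + (-5 - 2)/7 = -3/7 + (⅐)*(-7) = -3/7 - 1 = -10/7 ≈ -1.4286)
D = -155/7 (D = (-10/7 - 3)*5 = -31/7*5 = -155/7 ≈ -22.143)
j = 3 (j = 2 + 1 = 3)
Q(F) = 25 (Q(F) = (2 + 3)² = 5² = 25)
-Q(D) = -1*25 = -25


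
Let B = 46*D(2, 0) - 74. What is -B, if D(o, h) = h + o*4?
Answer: -294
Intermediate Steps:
D(o, h) = h + 4*o
B = 294 (B = 46*(0 + 4*2) - 74 = 46*(0 + 8) - 74 = 46*8 - 74 = 368 - 74 = 294)
-B = -1*294 = -294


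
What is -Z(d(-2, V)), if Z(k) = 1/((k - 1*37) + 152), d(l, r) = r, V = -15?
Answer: -1/100 ≈ -0.010000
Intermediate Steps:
Z(k) = 1/(115 + k) (Z(k) = 1/((k - 37) + 152) = 1/((-37 + k) + 152) = 1/(115 + k))
-Z(d(-2, V)) = -1/(115 - 15) = -1/100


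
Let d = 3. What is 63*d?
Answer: 189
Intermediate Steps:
63*d = 63*3 = 189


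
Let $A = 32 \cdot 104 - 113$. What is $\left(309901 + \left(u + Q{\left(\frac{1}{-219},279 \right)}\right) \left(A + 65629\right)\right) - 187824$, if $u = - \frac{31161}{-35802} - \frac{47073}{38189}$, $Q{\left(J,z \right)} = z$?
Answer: $\frac{6635014940687}{343701} \approx 1.9305 \cdot 10^{7}$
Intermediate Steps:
$u = - \frac{747059}{2062206}$ ($u = \left(-31161\right) \left(- \frac{1}{35802}\right) - \frac{47073}{38189} = \frac{47}{54} - \frac{47073}{38189} = - \frac{747059}{2062206} \approx -0.36226$)
$A = 3215$ ($A = 3328 - 113 = 3215$)
$\left(309901 + \left(u + Q{\left(\frac{1}{-219},279 \right)}\right) \left(A + 65629\right)\right) - 187824 = \left(309901 + \left(- \frac{747059}{2062206} + 279\right) \left(3215 + 65629\right)\right) - 187824 = \left(309901 + \frac{574608415}{2062206} \cdot 68844\right) - 187824 = \left(309901 + \frac{6593056953710}{343701}\right) - 187824 = \frac{6699570237311}{343701} - 187824 = \frac{6635014940687}{343701}$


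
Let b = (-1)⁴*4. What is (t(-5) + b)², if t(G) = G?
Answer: 1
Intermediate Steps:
b = 4 (b = 1*4 = 4)
(t(-5) + b)² = (-5 + 4)² = (-1)² = 1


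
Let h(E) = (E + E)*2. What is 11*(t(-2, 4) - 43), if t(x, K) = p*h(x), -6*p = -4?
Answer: -1595/3 ≈ -531.67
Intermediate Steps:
p = ⅔ (p = -⅙*(-4) = ⅔ ≈ 0.66667)
h(E) = 4*E (h(E) = (2*E)*2 = 4*E)
t(x, K) = 8*x/3 (t(x, K) = 2*(4*x)/3 = 8*x/3)
11*(t(-2, 4) - 43) = 11*((8/3)*(-2) - 43) = 11*(-16/3 - 43) = 11*(-145/3) = -1595/3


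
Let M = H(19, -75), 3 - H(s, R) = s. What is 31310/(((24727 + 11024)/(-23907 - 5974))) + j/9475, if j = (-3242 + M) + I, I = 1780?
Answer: -8864617532228/338740725 ≈ -26169.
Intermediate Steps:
H(s, R) = 3 - s
M = -16 (M = 3 - 1*19 = 3 - 19 = -16)
j = -1478 (j = (-3242 - 16) + 1780 = -3258 + 1780 = -1478)
31310/(((24727 + 11024)/(-23907 - 5974))) + j/9475 = 31310/(((24727 + 11024)/(-23907 - 5974))) - 1478/9475 = 31310/((35751/(-29881))) - 1478*1/9475 = 31310/((35751*(-1/29881))) - 1478/9475 = 31310/(-35751/29881) - 1478/9475 = 31310*(-29881/35751) - 1478/9475 = -935574110/35751 - 1478/9475 = -8864617532228/338740725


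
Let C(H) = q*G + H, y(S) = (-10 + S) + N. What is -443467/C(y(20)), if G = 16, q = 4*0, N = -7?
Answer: -443467/3 ≈ -1.4782e+5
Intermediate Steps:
q = 0
y(S) = -17 + S (y(S) = (-10 + S) - 7 = -17 + S)
C(H) = H (C(H) = 0*16 + H = 0 + H = H)
-443467/C(y(20)) = -443467/(-17 + 20) = -443467/3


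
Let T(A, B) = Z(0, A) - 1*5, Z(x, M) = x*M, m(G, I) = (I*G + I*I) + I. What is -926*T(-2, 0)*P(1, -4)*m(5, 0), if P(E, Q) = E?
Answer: 0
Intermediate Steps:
m(G, I) = I + I**2 + G*I (m(G, I) = (G*I + I**2) + I = (I**2 + G*I) + I = I + I**2 + G*I)
Z(x, M) = M*x
T(A, B) = -5 (T(A, B) = A*0 - 1*5 = 0 - 5 = -5)
-926*T(-2, 0)*P(1, -4)*m(5, 0) = -926*(-5*1)*0*(1 + 5 + 0) = -(-4630)*0*6 = -(-4630)*0 = -926*0 = 0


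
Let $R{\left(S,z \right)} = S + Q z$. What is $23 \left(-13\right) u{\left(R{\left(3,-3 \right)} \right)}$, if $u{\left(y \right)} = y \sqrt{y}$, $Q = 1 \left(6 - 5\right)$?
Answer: $0$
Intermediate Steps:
$Q = 1$ ($Q = 1 \left(6 - 5\right) = 1 \cdot 1 = 1$)
$R{\left(S,z \right)} = S + z$ ($R{\left(S,z \right)} = S + 1 z = S + z$)
$u{\left(y \right)} = y^{\frac{3}{2}}$
$23 \left(-13\right) u{\left(R{\left(3,-3 \right)} \right)} = 23 \left(-13\right) \left(3 - 3\right)^{\frac{3}{2}} = - 299 \cdot 0^{\frac{3}{2}} = \left(-299\right) 0 = 0$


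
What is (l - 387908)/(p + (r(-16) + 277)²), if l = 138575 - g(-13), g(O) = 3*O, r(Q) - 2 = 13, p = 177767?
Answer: -83098/87677 ≈ -0.94777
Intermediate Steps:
r(Q) = 15 (r(Q) = 2 + 13 = 15)
l = 138614 (l = 138575 - 3*(-13) = 138575 - 1*(-39) = 138575 + 39 = 138614)
(l - 387908)/(p + (r(-16) + 277)²) = (138614 - 387908)/(177767 + (15 + 277)²) = -249294/(177767 + 292²) = -249294/(177767 + 85264) = -249294/263031 = -249294*1/263031 = -83098/87677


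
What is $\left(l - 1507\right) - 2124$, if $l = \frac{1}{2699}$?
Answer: $- \frac{9800068}{2699} \approx -3631.0$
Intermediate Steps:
$l = \frac{1}{2699} \approx 0.00037051$
$\left(l - 1507\right) - 2124 = \left(\frac{1}{2699} - 1507\right) - 2124 = - \frac{4067392}{2699} - 2124 = - \frac{9800068}{2699}$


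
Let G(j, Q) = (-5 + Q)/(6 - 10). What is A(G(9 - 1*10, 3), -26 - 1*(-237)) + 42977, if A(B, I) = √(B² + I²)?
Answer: 42977 + √178085/2 ≈ 43188.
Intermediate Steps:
G(j, Q) = 5/4 - Q/4 (G(j, Q) = (-5 + Q)/(-4) = (-5 + Q)*(-¼) = 5/4 - Q/4)
A(G(9 - 1*10, 3), -26 - 1*(-237)) + 42977 = √((5/4 - ¼*3)² + (-26 - 1*(-237))²) + 42977 = √((5/4 - ¾)² + (-26 + 237)²) + 42977 = √((½)² + 211²) + 42977 = √(¼ + 44521) + 42977 = √(178085/4) + 42977 = √178085/2 + 42977 = 42977 + √178085/2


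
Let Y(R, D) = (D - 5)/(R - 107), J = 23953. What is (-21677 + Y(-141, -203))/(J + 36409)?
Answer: -671961/1871222 ≈ -0.35910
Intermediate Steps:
Y(R, D) = (-5 + D)/(-107 + R)
(-21677 + Y(-141, -203))/(J + 36409) = (-21677 + (-5 - 203)/(-107 - 141))/(23953 + 36409) = (-21677 - 208/(-248))/60362 = (-21677 - 1/248*(-208))*(1/60362) = (-21677 + 26/31)*(1/60362) = -671961/31*1/60362 = -671961/1871222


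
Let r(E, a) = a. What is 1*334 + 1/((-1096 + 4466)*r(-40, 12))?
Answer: 13506961/40440 ≈ 334.00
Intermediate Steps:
1*334 + 1/((-1096 + 4466)*r(-40, 12)) = 1*334 + 1/((-1096 + 4466)*12) = 334 + (1/12)/3370 = 334 + (1/3370)*(1/12) = 334 + 1/40440 = 13506961/40440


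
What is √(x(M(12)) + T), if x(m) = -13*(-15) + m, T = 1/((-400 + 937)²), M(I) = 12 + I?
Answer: 122*√4243/537 ≈ 14.799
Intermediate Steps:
T = 1/288369 (T = 1/(537²) = 1/288369 ≈ 3.4678e-6)
x(m) = 195 + m
√(x(M(12)) + T) = √((195 + (12 + 12)) + 1/288369) = √((195 + 24) + 1/288369) = √(219 + 1/288369) = √(63152812/288369) = 122*√4243/537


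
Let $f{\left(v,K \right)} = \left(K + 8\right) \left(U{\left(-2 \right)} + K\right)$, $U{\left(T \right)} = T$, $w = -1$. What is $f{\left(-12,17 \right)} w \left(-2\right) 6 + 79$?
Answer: $4579$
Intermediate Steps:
$f{\left(v,K \right)} = \left(-2 + K\right) \left(8 + K\right)$ ($f{\left(v,K \right)} = \left(K + 8\right) \left(-2 + K\right) = \left(8 + K\right) \left(-2 + K\right) = \left(-2 + K\right) \left(8 + K\right)$)
$f{\left(-12,17 \right)} w \left(-2\right) 6 + 79 = \left(-16 + 17^{2} + 6 \cdot 17\right) \left(-1\right) \left(-2\right) 6 + 79 = \left(-16 + 289 + 102\right) 2 \cdot 6 + 79 = 375 \cdot 12 + 79 = 4500 + 79 = 4579$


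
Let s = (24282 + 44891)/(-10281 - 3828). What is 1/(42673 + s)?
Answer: 14109/602004184 ≈ 2.3437e-5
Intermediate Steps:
s = -69173/14109 (s = 69173/(-14109) = 69173*(-1/14109) = -69173/14109 ≈ -4.9028)
1/(42673 + s) = 1/(42673 - 69173/14109) = 1/(602004184/14109) = 14109/602004184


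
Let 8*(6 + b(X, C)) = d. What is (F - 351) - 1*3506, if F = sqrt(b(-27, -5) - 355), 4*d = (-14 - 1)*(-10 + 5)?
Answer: -3857 + I*sqrt(22954)/8 ≈ -3857.0 + 18.938*I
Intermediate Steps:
d = 75/4 (d = ((-14 - 1)*(-10 + 5))/4 = (-15*(-5))/4 = (1/4)*75 = 75/4 ≈ 18.750)
b(X, C) = -117/32 (b(X, C) = -6 + (1/8)*(75/4) = -6 + 75/32 = -117/32)
F = I*sqrt(22954)/8 (F = sqrt(-117/32 - 355) = sqrt(-11477/32) = I*sqrt(22954)/8 ≈ 18.938*I)
(F - 351) - 1*3506 = (I*sqrt(22954)/8 - 351) - 1*3506 = (-351 + I*sqrt(22954)/8) - 3506 = -3857 + I*sqrt(22954)/8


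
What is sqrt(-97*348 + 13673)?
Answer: I*sqrt(20083) ≈ 141.71*I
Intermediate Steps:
sqrt(-97*348 + 13673) = sqrt(-33756 + 13673) = sqrt(-20083) = I*sqrt(20083)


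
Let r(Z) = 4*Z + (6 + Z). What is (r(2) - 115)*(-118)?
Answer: 11682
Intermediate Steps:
r(Z) = 6 + 5*Z
(r(2) - 115)*(-118) = ((6 + 5*2) - 115)*(-118) = ((6 + 10) - 115)*(-118) = (16 - 115)*(-118) = -99*(-118) = 11682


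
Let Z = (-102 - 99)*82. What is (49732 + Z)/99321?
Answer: 33250/99321 ≈ 0.33477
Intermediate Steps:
Z = -16482 (Z = -201*82 = -16482)
(49732 + Z)/99321 = (49732 - 16482)/99321 = 33250*(1/99321) = 33250/99321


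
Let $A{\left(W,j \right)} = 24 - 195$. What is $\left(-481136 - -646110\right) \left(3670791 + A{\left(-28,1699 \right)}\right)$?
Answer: $605556863880$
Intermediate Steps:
$A{\left(W,j \right)} = -171$
$\left(-481136 - -646110\right) \left(3670791 + A{\left(-28,1699 \right)}\right) = \left(-481136 - -646110\right) \left(3670791 - 171\right) = \left(-481136 + 646110\right) 3670620 = 164974 \cdot 3670620 = 605556863880$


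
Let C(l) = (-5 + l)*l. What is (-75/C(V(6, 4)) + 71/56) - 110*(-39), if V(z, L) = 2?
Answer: 241011/56 ≈ 4303.8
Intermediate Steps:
C(l) = l*(-5 + l)
(-75/C(V(6, 4)) + 71/56) - 110*(-39) = (-75*1/(2*(-5 + 2)) + 71/56) - 110*(-39) = (-75/(2*(-3)) + 71*(1/56)) + 4290 = (-75/(-6) + 71/56) + 4290 = (-75*(-⅙) + 71/56) + 4290 = (25/2 + 71/56) + 4290 = 771/56 + 4290 = 241011/56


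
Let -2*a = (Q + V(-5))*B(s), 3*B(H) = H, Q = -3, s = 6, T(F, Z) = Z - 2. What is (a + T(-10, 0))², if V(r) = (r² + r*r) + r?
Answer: 1936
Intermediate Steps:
T(F, Z) = -2 + Z
V(r) = r + 2*r² (V(r) = (r² + r²) + r = 2*r² + r = r + 2*r²)
B(H) = H/3
a = -42 (a = -(-3 - 5*(1 + 2*(-5)))*(⅓)*6/2 = -(-3 - 5*(1 - 10))*2/2 = -(-3 - 5*(-9))*2/2 = -(-3 + 45)*2/2 = -21*2 = -½*84 = -42)
(a + T(-10, 0))² = (-42 + (-2 + 0))² = (-42 - 2)² = (-44)² = 1936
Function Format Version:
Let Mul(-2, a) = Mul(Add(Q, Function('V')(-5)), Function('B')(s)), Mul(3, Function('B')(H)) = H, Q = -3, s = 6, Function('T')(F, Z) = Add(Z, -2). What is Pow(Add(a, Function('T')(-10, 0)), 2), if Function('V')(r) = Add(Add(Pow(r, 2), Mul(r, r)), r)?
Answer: 1936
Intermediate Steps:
Function('T')(F, Z) = Add(-2, Z)
Function('V')(r) = Add(r, Mul(2, Pow(r, 2))) (Function('V')(r) = Add(Add(Pow(r, 2), Pow(r, 2)), r) = Add(Mul(2, Pow(r, 2)), r) = Add(r, Mul(2, Pow(r, 2))))
Function('B')(H) = Mul(Rational(1, 3), H)
a = -42 (a = Mul(Rational(-1, 2), Mul(Add(-3, Mul(-5, Add(1, Mul(2, -5)))), Mul(Rational(1, 3), 6))) = Mul(Rational(-1, 2), Mul(Add(-3, Mul(-5, Add(1, -10))), 2)) = Mul(Rational(-1, 2), Mul(Add(-3, Mul(-5, -9)), 2)) = Mul(Rational(-1, 2), Mul(Add(-3, 45), 2)) = Mul(Rational(-1, 2), Mul(42, 2)) = Mul(Rational(-1, 2), 84) = -42)
Pow(Add(a, Function('T')(-10, 0)), 2) = Pow(Add(-42, Add(-2, 0)), 2) = Pow(Add(-42, -2), 2) = Pow(-44, 2) = 1936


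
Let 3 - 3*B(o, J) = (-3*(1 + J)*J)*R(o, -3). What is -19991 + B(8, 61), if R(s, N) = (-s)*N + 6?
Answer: 93470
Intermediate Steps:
R(s, N) = 6 - N*s (R(s, N) = -N*s + 6 = 6 - N*s)
B(o, J) = 1 + J*(1 + J)*(6 + 3*o) (B(o, J) = 1 - (-3*(1 + J)*J)*(6 - 1*(-3)*o)/3 = 1 - (-3*J*(1 + J))*(6 + 3*o)/3 = 1 - (-1)*J*(1 + J)*(6 + 3*o) = 1 + J*(1 + J)*(6 + 3*o))
-19991 + B(8, 61) = -19991 + (1 + 3*61*(2 + 8) + 3*61²*(2 + 8)) = -19991 + (1 + 3*61*10 + 3*3721*10) = -19991 + (1 + 1830 + 111630) = -19991 + 113461 = 93470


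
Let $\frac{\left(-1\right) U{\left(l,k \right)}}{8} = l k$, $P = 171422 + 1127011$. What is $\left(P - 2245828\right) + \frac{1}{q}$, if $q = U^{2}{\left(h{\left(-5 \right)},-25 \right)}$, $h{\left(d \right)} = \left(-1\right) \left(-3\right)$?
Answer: $- \frac{341062199999}{360000} \approx -9.474 \cdot 10^{5}$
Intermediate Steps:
$P = 1298433$
$h{\left(d \right)} = 3$
$U{\left(l,k \right)} = - 8 k l$ ($U{\left(l,k \right)} = - 8 l k = - 8 k l$)
$q = 360000$ ($q = \left(\left(-8\right) \left(-25\right) 3\right)^{2} = 600^{2} = 360000$)
$\left(P - 2245828\right) + \frac{1}{q} = \left(1298433 - 2245828\right) + \frac{1}{360000} = -947395 + \frac{1}{360000} = - \frac{341062199999}{360000}$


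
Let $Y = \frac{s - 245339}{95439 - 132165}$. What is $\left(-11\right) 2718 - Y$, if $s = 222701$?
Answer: $- \frac{183009431}{6121} \approx -29899.0$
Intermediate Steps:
$Y = \frac{3773}{6121}$ ($Y = \frac{222701 - 245339}{95439 - 132165} = - \frac{22638}{-36726} = \left(-22638\right) \left(- \frac{1}{36726}\right) = \frac{3773}{6121} \approx 0.6164$)
$\left(-11\right) 2718 - Y = \left(-11\right) 2718 - \frac{3773}{6121} = -29898 - \frac{3773}{6121} = - \frac{183009431}{6121}$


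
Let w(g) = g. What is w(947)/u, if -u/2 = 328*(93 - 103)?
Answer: 947/6560 ≈ 0.14436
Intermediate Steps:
u = 6560 (u = -656*(93 - 103) = -656*(-10) = -2*(-3280) = 6560)
w(947)/u = 947/6560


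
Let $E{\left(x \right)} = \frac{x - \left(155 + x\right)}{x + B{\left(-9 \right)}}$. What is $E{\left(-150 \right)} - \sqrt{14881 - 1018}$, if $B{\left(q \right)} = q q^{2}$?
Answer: $\frac{155}{879} - \sqrt{13863} \approx -117.56$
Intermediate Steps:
$B{\left(q \right)} = q^{3}$
$E{\left(x \right)} = - \frac{155}{-729 + x}$ ($E{\left(x \right)} = \frac{x - \left(155 + x\right)}{x + \left(-9\right)^{3}} = - \frac{155}{x - 729} = - \frac{155}{-729 + x}$)
$E{\left(-150 \right)} - \sqrt{14881 - 1018} = - \frac{155}{-729 - 150} - \sqrt{14881 - 1018} = - \frac{155}{-879} - \sqrt{13863} = \left(-155\right) \left(- \frac{1}{879}\right) - \sqrt{13863} = \frac{155}{879} - \sqrt{13863}$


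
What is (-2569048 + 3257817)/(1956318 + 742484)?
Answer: 688769/2698802 ≈ 0.25521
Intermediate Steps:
(-2569048 + 3257817)/(1956318 + 742484) = 688769/2698802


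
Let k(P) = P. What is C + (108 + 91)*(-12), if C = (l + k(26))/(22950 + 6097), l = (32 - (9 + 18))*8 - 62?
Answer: -69364232/29047 ≈ -2388.0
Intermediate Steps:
l = -22 (l = (32 - 1*27)*8 - 62 = (32 - 27)*8 - 62 = 5*8 - 62 = 40 - 62 = -22)
C = 4/29047 (C = (-22 + 26)/(22950 + 6097) = 4/29047 ≈ 0.00013771)
C + (108 + 91)*(-12) = 4/29047 + (108 + 91)*(-12) = 4/29047 + 199*(-12) = 4/29047 - 2388 = -69364232/29047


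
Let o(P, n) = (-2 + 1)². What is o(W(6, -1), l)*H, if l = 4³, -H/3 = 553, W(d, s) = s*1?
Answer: -1659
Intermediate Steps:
W(d, s) = s
H = -1659 (H = -3*553 = -1659)
l = 64
o(P, n) = 1 (o(P, n) = (-1)² = 1)
o(W(6, -1), l)*H = 1*(-1659) = -1659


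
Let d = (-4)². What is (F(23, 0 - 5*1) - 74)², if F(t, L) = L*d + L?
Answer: 25281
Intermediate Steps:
d = 16
F(t, L) = 17*L (F(t, L) = L*16 + L = 16*L + L = 17*L)
(F(23, 0 - 5*1) - 74)² = (17*(0 - 5*1) - 74)² = (17*(0 - 5) - 74)² = (17*(-5) - 74)² = (-85 - 74)² = (-159)² = 25281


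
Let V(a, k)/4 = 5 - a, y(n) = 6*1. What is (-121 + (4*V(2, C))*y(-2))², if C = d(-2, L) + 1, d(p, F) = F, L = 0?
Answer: 27889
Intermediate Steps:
y(n) = 6
C = 1 (C = 0 + 1 = 1)
V(a, k) = 20 - 4*a (V(a, k) = 4*(5 - a) = 20 - 4*a)
(-121 + (4*V(2, C))*y(-2))² = (-121 + (4*(20 - 4*2))*6)² = (-121 + (4*(20 - 8))*6)² = (-121 + (4*12)*6)² = (-121 + 48*6)² = (-121 + 288)² = 167² = 27889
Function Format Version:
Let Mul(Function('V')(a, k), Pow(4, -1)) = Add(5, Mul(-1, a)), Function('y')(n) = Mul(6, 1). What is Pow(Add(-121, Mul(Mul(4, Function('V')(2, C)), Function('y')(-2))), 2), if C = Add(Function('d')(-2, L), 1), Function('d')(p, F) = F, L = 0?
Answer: 27889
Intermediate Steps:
Function('y')(n) = 6
C = 1 (C = Add(0, 1) = 1)
Function('V')(a, k) = Add(20, Mul(-4, a)) (Function('V')(a, k) = Mul(4, Add(5, Mul(-1, a))) = Add(20, Mul(-4, a)))
Pow(Add(-121, Mul(Mul(4, Function('V')(2, C)), Function('y')(-2))), 2) = Pow(Add(-121, Mul(Mul(4, Add(20, Mul(-4, 2))), 6)), 2) = Pow(Add(-121, Mul(Mul(4, Add(20, -8)), 6)), 2) = Pow(Add(-121, Mul(Mul(4, 12), 6)), 2) = Pow(Add(-121, Mul(48, 6)), 2) = Pow(Add(-121, 288), 2) = Pow(167, 2) = 27889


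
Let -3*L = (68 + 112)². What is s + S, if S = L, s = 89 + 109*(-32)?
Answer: -14199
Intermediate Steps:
s = -3399 (s = 89 - 3488 = -3399)
L = -10800 (L = -(68 + 112)²/3 = -⅓*180² = -⅓*32400 = -10800)
S = -10800
s + S = -3399 - 10800 = -14199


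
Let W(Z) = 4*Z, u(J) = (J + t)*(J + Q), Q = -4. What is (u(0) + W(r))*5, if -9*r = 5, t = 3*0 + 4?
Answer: -820/9 ≈ -91.111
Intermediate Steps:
t = 4 (t = 0 + 4 = 4)
r = -5/9 (r = -1/9*5 = -5/9 ≈ -0.55556)
u(J) = (-4 + J)*(4 + J) (u(J) = (J + 4)*(J - 4) = (4 + J)*(-4 + J) = (-4 + J)*(4 + J))
(u(0) + W(r))*5 = ((-16 + 0**2) + 4*(-5/9))*5 = ((-16 + 0) - 20/9)*5 = (-16 - 20/9)*5 = -164/9*5 = -820/9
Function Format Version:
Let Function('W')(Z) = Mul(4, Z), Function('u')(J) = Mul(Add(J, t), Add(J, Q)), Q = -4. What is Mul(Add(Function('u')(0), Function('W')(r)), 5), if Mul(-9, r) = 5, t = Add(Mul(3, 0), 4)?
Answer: Rational(-820, 9) ≈ -91.111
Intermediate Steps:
t = 4 (t = Add(0, 4) = 4)
r = Rational(-5, 9) (r = Mul(Rational(-1, 9), 5) = Rational(-5, 9) ≈ -0.55556)
Function('u')(J) = Mul(Add(-4, J), Add(4, J)) (Function('u')(J) = Mul(Add(J, 4), Add(J, -4)) = Mul(Add(4, J), Add(-4, J)) = Mul(Add(-4, J), Add(4, J)))
Mul(Add(Function('u')(0), Function('W')(r)), 5) = Mul(Add(Add(-16, Pow(0, 2)), Mul(4, Rational(-5, 9))), 5) = Mul(Add(Add(-16, 0), Rational(-20, 9)), 5) = Mul(Add(-16, Rational(-20, 9)), 5) = Mul(Rational(-164, 9), 5) = Rational(-820, 9)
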